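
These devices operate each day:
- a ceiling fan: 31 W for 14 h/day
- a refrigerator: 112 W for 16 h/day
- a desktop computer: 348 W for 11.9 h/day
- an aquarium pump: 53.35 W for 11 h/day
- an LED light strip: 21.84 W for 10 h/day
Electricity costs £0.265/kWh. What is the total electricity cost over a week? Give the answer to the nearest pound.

£13

ceiling fan: 31 W × 14 h × 7 d = 3,038 Wh = 3.038 kWh
refrigerator: 112 W × 16 h × 7 d = 12,544 Wh = 12.54 kWh
desktop computer: 348 W × 11.9 h × 7 d = 28,988 Wh = 28.99 kWh
aquarium pump: 53.35 W × 11 h × 7 d = 4,108 Wh = 4.108 kWh
LED light strip: 21.84 W × 10 h × 7 d = 1,529 Wh = 1.529 kWh
Total energy = 3.038 + 12.54 + 28.99 + 4.108 + 1.529 = 50.21 kWh
Cost = 50.21 kWh × £0.265 = £13.30 ≈ £13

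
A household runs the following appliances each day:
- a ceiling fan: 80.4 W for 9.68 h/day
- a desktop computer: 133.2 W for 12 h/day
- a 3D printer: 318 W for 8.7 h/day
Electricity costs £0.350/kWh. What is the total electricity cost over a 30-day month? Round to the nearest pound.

£54

ceiling fan: 80.4 W × 9.68 h × 30 d = 23,348 Wh = 23.35 kWh
desktop computer: 133.2 W × 12 h × 30 d = 47,952 Wh = 47.95 kWh
3D printer: 318 W × 8.7 h × 30 d = 82,998 Wh = 83 kWh
Total energy = 23.35 + 47.95 + 83 = 154.3 kWh
Cost = 154.3 kWh × £0.350 = £54.00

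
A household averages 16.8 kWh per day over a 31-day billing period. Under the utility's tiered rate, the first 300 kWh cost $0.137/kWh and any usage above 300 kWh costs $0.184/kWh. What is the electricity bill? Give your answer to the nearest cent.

$81.73

Usage = 16.8 kWh/day × 31 days = 520.8 kWh
First 300 kWh × $0.137 = $41.10
Remaining 220.8 kWh × $0.184 = $40.63
Total = $81.73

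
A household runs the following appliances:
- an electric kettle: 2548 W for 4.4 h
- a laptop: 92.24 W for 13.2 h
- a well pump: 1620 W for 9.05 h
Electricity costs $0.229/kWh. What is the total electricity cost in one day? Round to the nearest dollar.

$6

electric kettle: 2548 W × 4.4 h = 11,211 Wh = 11.21 kWh
laptop: 92.24 W × 13.2 h = 1,218 Wh = 1.218 kWh
well pump: 1620 W × 9.05 h = 14,661 Wh = 14.66 kWh
Total energy = 11.21 + 1.218 + 14.66 = 27.09 kWh
Cost = 27.09 kWh × $0.229 = $6.20 ≈ $6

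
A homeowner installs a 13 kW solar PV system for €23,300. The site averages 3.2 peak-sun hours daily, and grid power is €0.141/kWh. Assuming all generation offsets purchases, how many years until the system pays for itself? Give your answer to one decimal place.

10.9 years

Daily generation = 13 kW × 3.2 h = 41.6 kWh
Annual generation = 41.6 × 365 = 15184 kWh
Annual savings = 15184 × €0.141 = €2,140.94
Payback = €23,300 / €2,140.94 = 10.9 years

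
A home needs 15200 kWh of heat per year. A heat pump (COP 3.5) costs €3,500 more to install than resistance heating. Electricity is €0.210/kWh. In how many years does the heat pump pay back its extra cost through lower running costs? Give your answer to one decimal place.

1.5 years

Resistance: 15200 kWh × €0.210 = €3,192.00/yr
Heat pump: 15200 / 3.5 = 4343 kWh in → × €0.210 = €912.00/yr
Annual savings = €2,280.00
Payback = €3,500 / €2,280.00 = 1.54 years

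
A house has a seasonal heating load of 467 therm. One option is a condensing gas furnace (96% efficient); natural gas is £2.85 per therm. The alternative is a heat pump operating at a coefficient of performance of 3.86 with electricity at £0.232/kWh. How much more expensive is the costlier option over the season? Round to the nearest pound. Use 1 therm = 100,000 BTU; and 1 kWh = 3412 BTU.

£564

Heat load = 467 therm × 100,000 = 46,700,000 BTU
Gas: input = 46,700,000 / 0.96 = 48,645,833 BTU = 486.5 therm → 486.5 × £2.85 = £1,386.41
Heat pump: 46,700,000 BTU / 3412 = 13,690 kWh heat; / 3.86 = 3,546 kWh in → × £0.232 = £822.64
Difference = |£1,386.41 − £822.64| = £563.77 ≈ £564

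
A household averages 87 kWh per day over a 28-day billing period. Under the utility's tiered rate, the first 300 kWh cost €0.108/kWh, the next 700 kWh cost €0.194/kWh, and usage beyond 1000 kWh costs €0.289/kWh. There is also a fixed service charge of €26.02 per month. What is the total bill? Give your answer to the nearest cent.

Usage = 87 kWh/day × 28 days = 2436 kWh
First 300 kWh × €0.108 = €32.40
Next 700 kWh × €0.194 = €135.80
Remaining 1436 kWh × €0.289 = €415.00
Energy charge = €583.20; + service €26.02 = €609.22

€609.22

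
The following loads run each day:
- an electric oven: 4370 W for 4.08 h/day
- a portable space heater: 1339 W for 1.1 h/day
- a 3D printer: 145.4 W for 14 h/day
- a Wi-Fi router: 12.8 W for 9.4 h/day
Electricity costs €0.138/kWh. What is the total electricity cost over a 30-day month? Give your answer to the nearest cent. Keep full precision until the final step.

€88.84

electric oven: 4370 W × 4.08 h × 30 d = 534,888 Wh = 534.9 kWh
portable space heater: 1339 W × 1.1 h × 30 d = 44,187 Wh = 44.19 kWh
3D printer: 145.4 W × 14 h × 30 d = 61,068 Wh = 61.07 kWh
Wi-Fi router: 12.8 W × 9.4 h × 30 d = 3,610 Wh = 3.61 kWh
Total energy = 534.9 + 44.19 + 61.07 + 3.61 = 643.8 kWh
Cost = 643.8 kWh × €0.138 = €88.84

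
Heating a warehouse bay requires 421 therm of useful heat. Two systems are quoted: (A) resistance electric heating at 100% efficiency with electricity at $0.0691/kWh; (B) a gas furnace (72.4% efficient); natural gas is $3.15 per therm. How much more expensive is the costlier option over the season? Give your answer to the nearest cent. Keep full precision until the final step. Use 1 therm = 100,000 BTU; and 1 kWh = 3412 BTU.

Heat load = 421 therm × 100,000 = 42,100,000 BTU
Gas: input = 42,100,000 / 0.724 = 58,149,171 BTU = 581.5 therm → 581.5 × $3.15 = $1,831.70
Electric: 42,100,000 BTU / 3412 = 12,340 kWh → × $0.0691 = $852.61
Difference = |$1,831.70 − $852.61| = $979.09

$979.09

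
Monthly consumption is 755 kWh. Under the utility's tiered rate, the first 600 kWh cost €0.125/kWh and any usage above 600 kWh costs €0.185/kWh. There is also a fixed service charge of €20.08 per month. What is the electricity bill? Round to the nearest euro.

€124

First 600 kWh × €0.125 = €75.00
Remaining 155 kWh × €0.185 = €28.68
Energy charge = €103.67; + service €20.08 = €123.75 ≈ €124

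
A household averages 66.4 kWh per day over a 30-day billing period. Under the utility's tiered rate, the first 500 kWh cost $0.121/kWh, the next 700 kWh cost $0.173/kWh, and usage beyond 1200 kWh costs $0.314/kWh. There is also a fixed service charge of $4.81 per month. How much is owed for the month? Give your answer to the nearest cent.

Usage = 66.4 kWh/day × 30 days = 1992 kWh
First 500 kWh × $0.121 = $60.50
Next 700 kWh × $0.173 = $121.10
Remaining 792 kWh × $0.314 = $248.69
Energy charge = $430.29; + service $4.81 = $435.10

$435.10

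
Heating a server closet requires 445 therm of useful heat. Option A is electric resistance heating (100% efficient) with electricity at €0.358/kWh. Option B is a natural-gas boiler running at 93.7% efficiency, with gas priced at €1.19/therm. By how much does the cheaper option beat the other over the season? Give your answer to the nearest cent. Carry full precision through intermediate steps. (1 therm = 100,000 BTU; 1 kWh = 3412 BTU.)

Heat load = 445 therm × 100,000 = 44,500,000 BTU
Gas: input = 44,500,000 / 0.937 = 47,491,996 BTU = 474.9 therm → 474.9 × €1.19 = €565.15
Electric: 44,500,000 BTU / 3412 = 13,040 kWh → × €0.358 = €4,669.11
Difference = |€565.15 − €4,669.11| = €4,103.95

€4103.95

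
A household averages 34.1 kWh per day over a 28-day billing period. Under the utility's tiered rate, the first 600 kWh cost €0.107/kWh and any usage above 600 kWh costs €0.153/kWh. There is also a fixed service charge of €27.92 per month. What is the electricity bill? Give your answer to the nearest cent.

€146.40

Usage = 34.1 kWh/day × 28 days = 954.8 kWh
First 600 kWh × €0.107 = €64.20
Remaining 354.8 kWh × €0.153 = €54.28
Energy charge = €118.48; + service €27.92 = €146.40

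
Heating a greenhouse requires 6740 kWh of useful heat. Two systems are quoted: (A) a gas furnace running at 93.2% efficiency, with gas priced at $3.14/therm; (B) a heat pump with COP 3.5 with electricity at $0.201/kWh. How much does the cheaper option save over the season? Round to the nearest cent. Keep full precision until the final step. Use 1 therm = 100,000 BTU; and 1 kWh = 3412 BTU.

$387.72

Heat load = 6740 kWh × 3412 = 22,996,880 BTU
Gas: input = 22,996,880 / 0.932 = 24,674,764 BTU = 246.7 therm → 246.7 × $3.14 = $774.79
Heat pump: 22,996,880 BTU / 3412 = 6,740 kWh heat; / 3.5 = 1,926 kWh in → × $0.201 = $387.07
Difference = |$774.79 − $387.07| = $387.72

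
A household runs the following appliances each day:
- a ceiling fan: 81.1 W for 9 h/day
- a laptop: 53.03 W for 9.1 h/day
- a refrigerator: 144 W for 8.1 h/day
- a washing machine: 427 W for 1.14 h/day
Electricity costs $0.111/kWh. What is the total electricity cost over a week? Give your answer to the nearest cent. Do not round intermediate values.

$2.23

ceiling fan: 81.1 W × 9 h × 7 d = 5,109 Wh = 5.109 kWh
laptop: 53.03 W × 9.1 h × 7 d = 3,378 Wh = 3.378 kWh
refrigerator: 144 W × 8.1 h × 7 d = 8,165 Wh = 8.165 kWh
washing machine: 427 W × 1.14 h × 7 d = 3,407 Wh = 3.407 kWh
Total energy = 5.109 + 3.378 + 8.165 + 3.407 = 20.06 kWh
Cost = 20.06 kWh × $0.111 = $2.23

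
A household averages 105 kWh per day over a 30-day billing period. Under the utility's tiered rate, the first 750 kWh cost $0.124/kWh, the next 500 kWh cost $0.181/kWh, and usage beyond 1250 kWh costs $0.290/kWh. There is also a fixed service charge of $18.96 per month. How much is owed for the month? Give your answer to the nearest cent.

$753.46

Usage = 105 kWh/day × 30 days = 3150 kWh
First 750 kWh × $0.124 = $93.00
Next 500 kWh × $0.181 = $90.50
Remaining 1900 kWh × $0.290 = $551.00
Energy charge = $734.50; + service $18.96 = $753.46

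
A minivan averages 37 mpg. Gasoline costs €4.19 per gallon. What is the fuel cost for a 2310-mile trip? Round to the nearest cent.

€261.59

Fuel = 2310 mi / 37 mpg = 62.43 gal
Cost = 62.43 gal × €4.19/gal = €261.59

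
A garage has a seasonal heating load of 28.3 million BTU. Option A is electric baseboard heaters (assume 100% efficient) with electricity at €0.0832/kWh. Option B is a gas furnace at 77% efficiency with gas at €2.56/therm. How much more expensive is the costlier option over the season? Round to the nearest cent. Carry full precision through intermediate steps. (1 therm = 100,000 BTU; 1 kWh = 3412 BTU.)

€250.80

Heat load = 28.3 × 10⁶ BTU = 28,300,000 BTU
Gas: input = 28,300,000 / 0.77 = 36,753,247 BTU = 367.5 therm → 367.5 × €2.56 = €940.88
Electric: 28,300,000 BTU / 3412 = 8,294 kWh → × €0.0832 = €690.08
Difference = |€940.88 − €690.08| = €250.80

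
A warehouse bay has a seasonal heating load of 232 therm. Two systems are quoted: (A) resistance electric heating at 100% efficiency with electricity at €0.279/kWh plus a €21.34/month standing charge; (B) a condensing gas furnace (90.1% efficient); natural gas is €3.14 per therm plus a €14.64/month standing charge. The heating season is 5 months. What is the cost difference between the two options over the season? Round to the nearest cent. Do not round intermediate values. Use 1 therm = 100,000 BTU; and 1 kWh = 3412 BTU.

€1122.05

Heat load = 232 therm × 100,000 = 23,200,000 BTU
Gas: input = 23,200,000 / 0.901 = 25,749,168 BTU = 257.5 therm → 257.5 × €3.14 = €808.52; + 5 × €14.64 standing = €881.72
Electric: 23,200,000 BTU / 3412 = 6,800 kWh → × €0.279 = €1,897.07; + 5 × €21.34 standing = €2,003.77
Difference = |€881.72 − €2,003.77| = €1,122.05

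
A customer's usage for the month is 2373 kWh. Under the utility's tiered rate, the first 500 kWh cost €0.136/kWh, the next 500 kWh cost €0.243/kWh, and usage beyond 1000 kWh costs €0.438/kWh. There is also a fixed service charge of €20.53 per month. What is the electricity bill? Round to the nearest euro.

€811

First 500 kWh × €0.136 = €68.00
Next 500 kWh × €0.243 = €121.50
Remaining 1373 kWh × €0.438 = €601.37
Energy charge = €790.87; + service €20.53 = €811.40 ≈ €811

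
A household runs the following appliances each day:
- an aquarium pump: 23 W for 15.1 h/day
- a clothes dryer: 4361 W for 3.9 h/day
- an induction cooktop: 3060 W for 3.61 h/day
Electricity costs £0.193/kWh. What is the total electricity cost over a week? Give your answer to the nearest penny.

£38.37

aquarium pump: 23 W × 15.1 h × 7 d = 2,431 Wh = 2.431 kWh
clothes dryer: 4361 W × 3.9 h × 7 d = 119,055 Wh = 119.1 kWh
induction cooktop: 3060 W × 3.61 h × 7 d = 77,326 Wh = 77.33 kWh
Total energy = 2.431 + 119.1 + 77.33 = 198.8 kWh
Cost = 198.8 kWh × £0.193 = £38.37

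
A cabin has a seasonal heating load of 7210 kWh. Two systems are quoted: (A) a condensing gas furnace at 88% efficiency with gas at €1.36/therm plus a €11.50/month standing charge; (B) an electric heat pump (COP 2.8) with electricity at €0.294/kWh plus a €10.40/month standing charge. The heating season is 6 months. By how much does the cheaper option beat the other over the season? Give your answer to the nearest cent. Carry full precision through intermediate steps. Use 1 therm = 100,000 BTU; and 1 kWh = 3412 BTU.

Heat load = 7210 kWh × 3412 = 24,600,520 BTU
Gas: input = 24,600,520 / 0.880 = 27,955,136 BTU = 279.6 therm → 279.6 × €1.36 = €380.19; + 6 × €11.50 standing = €449.19
Heat pump: 24,600,520 BTU / 3412 = 7,210 kWh heat; / 2.8 = 2,575 kWh in → × €0.294 = €757.05; + 6 × €10.40 standing = €819.45
Difference = |€449.19 − €819.45| = €370.26

€370.26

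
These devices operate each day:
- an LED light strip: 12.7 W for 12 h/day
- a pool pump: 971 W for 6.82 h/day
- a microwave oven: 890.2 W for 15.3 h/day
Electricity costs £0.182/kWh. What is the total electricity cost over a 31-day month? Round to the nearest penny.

LED light strip: 12.7 W × 12 h × 31 d = 4,724 Wh = 4.724 kWh
pool pump: 971 W × 6.82 h × 31 d = 205,289 Wh = 205.3 kWh
microwave oven: 890.2 W × 15.3 h × 31 d = 422,222 Wh = 422.2 kWh
Total energy = 4.724 + 205.3 + 422.2 = 632.2 kWh
Cost = 632.2 kWh × £0.182 = £115.07

£115.07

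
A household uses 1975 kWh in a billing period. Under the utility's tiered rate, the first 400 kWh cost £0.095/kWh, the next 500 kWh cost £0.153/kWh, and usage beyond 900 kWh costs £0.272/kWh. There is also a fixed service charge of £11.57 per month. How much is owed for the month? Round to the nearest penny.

First 400 kWh × £0.095 = £38.00
Next 500 kWh × £0.153 = £76.50
Remaining 1075 kWh × £0.272 = £292.40
Energy charge = £406.90; + service £11.57 = £418.47

£418.47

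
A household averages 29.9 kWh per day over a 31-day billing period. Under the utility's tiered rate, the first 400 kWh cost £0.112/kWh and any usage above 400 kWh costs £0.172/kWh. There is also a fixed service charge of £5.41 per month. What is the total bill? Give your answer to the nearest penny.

Usage = 29.9 kWh/day × 31 days = 926.9 kWh
First 400 kWh × £0.112 = £44.80
Remaining 526.9 kWh × £0.172 = £90.63
Energy charge = £135.43; + service £5.41 = £140.84

£140.84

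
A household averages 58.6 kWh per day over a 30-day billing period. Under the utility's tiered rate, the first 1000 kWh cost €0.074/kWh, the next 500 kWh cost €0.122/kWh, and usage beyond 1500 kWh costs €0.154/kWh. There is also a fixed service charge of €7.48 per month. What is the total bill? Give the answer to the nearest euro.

€182

Usage = 58.6 kWh/day × 30 days = 1758 kWh
First 1000 kWh × €0.074 = €74.00
Next 500 kWh × €0.122 = €61.00
Remaining 258 kWh × €0.154 = €39.73
Energy charge = €174.73; + service €7.48 = €182.21 ≈ €182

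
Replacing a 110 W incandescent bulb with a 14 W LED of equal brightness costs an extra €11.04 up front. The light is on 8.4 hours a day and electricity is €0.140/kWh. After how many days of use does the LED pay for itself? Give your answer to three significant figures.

Power saved = 110 − 14 = 96 W
Daily energy saved = 96 W × 8.4 h = 806.4 Wh = 0.8064 kWh
Daily savings = 0.8064 × €0.140 = €0.1129
Payback = €11.04 / €0.1129 per day = 97.79 days

97.8 days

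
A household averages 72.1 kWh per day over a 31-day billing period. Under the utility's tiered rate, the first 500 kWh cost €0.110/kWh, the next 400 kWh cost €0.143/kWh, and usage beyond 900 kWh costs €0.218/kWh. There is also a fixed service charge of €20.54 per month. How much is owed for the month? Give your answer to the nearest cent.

€423.79

Usage = 72.1 kWh/day × 31 days = 2235.1 kWh
First 500 kWh × €0.110 = €55.00
Next 400 kWh × €0.143 = €57.20
Remaining 1335.1 kWh × €0.218 = €291.05
Energy charge = €403.25; + service €20.54 = €423.79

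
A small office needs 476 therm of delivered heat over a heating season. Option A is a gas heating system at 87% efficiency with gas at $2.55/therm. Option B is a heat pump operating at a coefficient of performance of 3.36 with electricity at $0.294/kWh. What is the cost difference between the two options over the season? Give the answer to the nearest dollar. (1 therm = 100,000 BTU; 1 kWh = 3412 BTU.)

$174

Heat load = 476 therm × 100,000 = 47,600,000 BTU
Gas: input = 47,600,000 / 0.87 = 54,712,644 BTU = 547.1 therm → 547.1 × $2.55 = $1,395.17
Heat pump: 47,600,000 BTU / 3412 = 13,950 kWh heat; / 3.36 = 4,152 kWh in → × $0.294 = $1,220.69
Difference = |$1,395.17 − $1,220.69| = $174.48 ≈ $174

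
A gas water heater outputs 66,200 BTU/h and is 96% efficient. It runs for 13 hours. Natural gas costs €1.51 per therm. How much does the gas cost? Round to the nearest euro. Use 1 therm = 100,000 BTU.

€14

Heat delivered = 66,200 BTU/h × 13 h = 860,600 BTU
Gas input = 860,600 / 0.96 = 896,458 BTU
= 896,458 / 100,000 = 8.965 therm
Cost = 8.965 × €1.51/therm = €13.54 ≈ €14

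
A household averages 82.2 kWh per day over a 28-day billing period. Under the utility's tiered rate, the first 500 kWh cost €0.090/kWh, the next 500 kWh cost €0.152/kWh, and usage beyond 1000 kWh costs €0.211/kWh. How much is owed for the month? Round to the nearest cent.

€395.64

Usage = 82.2 kWh/day × 28 days = 2301.6 kWh
First 500 kWh × €0.090 = €45.00
Next 500 kWh × €0.152 = €76.00
Remaining 1301.6 kWh × €0.211 = €274.64
Total = €395.64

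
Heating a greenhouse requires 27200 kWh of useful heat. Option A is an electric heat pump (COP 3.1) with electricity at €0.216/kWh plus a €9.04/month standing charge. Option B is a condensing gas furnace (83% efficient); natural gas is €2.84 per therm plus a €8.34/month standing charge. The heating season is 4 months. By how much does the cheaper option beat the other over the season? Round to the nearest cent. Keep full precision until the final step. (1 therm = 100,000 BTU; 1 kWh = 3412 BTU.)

€1277.52

Heat load = 27200 kWh × 3412 = 92,806,400 BTU
Gas: input = 92,806,400 / 0.830 = 111,814,940 BTU = 1,118 therm → 1,118 × €2.84 = €3,175.54; + 4 × €8.34 standing = €3,208.90
Heat pump: 92,806,400 BTU / 3412 = 27,200 kWh heat; / 3.1 = 8,774 kWh in → × €0.216 = €1,895.23; + 4 × €9.04 standing = €1,931.39
Difference = |€3,208.90 − €1,931.39| = €1,277.52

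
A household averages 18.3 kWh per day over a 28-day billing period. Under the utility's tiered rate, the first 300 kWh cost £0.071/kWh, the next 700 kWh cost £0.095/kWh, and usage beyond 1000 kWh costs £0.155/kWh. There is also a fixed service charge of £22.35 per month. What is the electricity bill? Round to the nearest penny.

Usage = 18.3 kWh/day × 28 days = 512.4 kWh
First 300 kWh × £0.071 = £21.30
Next 212.4 kWh × £0.095 = £20.18
Remaining tier: 0 kWh (not reached)
Energy charge = £41.48; + service £22.35 = £63.83

£63.83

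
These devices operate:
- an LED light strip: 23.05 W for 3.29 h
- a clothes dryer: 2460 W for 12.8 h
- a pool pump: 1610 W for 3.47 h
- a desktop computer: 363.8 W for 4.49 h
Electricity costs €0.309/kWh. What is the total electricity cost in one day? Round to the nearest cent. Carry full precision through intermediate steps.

LED light strip: 23.05 W × 3.29 h = 76 Wh = 0.07583 kWh
clothes dryer: 2460 W × 12.8 h = 31,488 Wh = 31.49 kWh
pool pump: 1610 W × 3.47 h = 5,587 Wh = 5.587 kWh
desktop computer: 363.8 W × 4.49 h = 1,633 Wh = 1.633 kWh
Total energy = 0.07583 + 31.49 + 5.587 + 1.633 = 38.78 kWh
Cost = 38.78 kWh × €0.309 = €11.98

€11.98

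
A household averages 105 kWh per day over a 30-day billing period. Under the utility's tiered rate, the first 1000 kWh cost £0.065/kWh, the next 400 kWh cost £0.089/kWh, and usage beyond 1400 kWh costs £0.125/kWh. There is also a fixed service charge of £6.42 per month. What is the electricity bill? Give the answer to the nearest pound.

£326

Usage = 105 kWh/day × 30 days = 3150 kWh
First 1000 kWh × £0.065 = £65.00
Next 400 kWh × £0.089 = £35.60
Remaining 1750 kWh × £0.125 = £218.75
Energy charge = £319.35; + service £6.42 = £325.77 ≈ £326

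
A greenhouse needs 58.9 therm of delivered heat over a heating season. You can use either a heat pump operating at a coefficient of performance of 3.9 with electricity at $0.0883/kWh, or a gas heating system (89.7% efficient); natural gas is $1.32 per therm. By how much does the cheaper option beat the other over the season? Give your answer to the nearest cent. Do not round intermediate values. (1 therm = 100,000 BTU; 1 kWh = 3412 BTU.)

Heat load = 58.9 therm × 100,000 = 5,890,000 BTU
Gas: input = 5,890,000 / 0.897 = 6,566,332 BTU = 65.66 therm → 65.66 × $1.32 = $86.68
Heat pump: 5,890,000 BTU / 3412 = 1,726 kWh heat; / 3.9 = 442.6 kWh in → × $0.0883 = $39.08
Difference = |$86.68 − $39.08| = $47.59

$47.59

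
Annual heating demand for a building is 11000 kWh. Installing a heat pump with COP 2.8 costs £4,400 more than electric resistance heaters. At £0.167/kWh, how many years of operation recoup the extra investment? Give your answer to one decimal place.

Resistance: 11000 kWh × £0.167 = £1,837.00/yr
Heat pump: 11000 / 2.8 = 3929 kWh in → × £0.167 = £656.07/yr
Annual savings = £1,180.93
Payback = £4,400 / £1,180.93 = 3.73 years

3.7 years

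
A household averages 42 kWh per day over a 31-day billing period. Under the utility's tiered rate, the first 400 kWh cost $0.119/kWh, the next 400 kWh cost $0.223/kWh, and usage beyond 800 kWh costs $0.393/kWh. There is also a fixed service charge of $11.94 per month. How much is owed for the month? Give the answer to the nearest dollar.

Usage = 42 kWh/day × 31 days = 1302 kWh
First 400 kWh × $0.119 = $47.60
Next 400 kWh × $0.223 = $89.20
Remaining 502 kWh × $0.393 = $197.29
Energy charge = $334.09; + service $11.94 = $346.03 ≈ $346

$346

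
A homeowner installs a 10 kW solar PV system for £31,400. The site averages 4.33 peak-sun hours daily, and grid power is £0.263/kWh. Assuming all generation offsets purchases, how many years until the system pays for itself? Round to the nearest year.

Daily generation = 10 kW × 4.33 h = 43.3 kWh
Annual generation = 43.3 × 365 = 15804 kWh
Annual savings = 15804 × £0.263 = £4,156.58
Payback = £31,400 / £4,156.58 = 7.55 years

8 years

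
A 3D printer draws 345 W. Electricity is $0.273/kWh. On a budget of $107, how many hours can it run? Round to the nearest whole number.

Energy budget = $107 / $0.273 per kWh = 391.9 kWh = 391,941 Wh
Runtime = 391,941 Wh / 345 W = 1,136 h

1136 h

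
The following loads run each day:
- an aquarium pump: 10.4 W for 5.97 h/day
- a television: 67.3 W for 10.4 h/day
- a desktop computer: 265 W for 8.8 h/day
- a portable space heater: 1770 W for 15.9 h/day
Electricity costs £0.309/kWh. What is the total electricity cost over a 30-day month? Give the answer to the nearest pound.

£290

aquarium pump: 10.4 W × 5.97 h × 30 d = 1,863 Wh = 1.863 kWh
television: 67.3 W × 10.4 h × 30 d = 20,998 Wh = 21 kWh
desktop computer: 265 W × 8.8 h × 30 d = 69,960 Wh = 69.96 kWh
portable space heater: 1770 W × 15.9 h × 30 d = 844,290 Wh = 844.3 kWh
Total energy = 1.863 + 21 + 69.96 + 844.3 = 937.1 kWh
Cost = 937.1 kWh × £0.309 = £289.57 ≈ £290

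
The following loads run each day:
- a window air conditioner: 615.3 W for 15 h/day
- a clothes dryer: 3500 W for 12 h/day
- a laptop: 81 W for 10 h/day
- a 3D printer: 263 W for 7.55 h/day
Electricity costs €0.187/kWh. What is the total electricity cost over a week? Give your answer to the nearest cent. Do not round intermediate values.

window air conditioner: 615.3 W × 15 h × 7 d = 64,606 Wh = 64.61 kWh
clothes dryer: 3500 W × 12 h × 7 d = 294,000 Wh = 294 kWh
laptop: 81 W × 10 h × 7 d = 5,670 Wh = 5.67 kWh
3D printer: 263 W × 7.55 h × 7 d = 13,900 Wh = 13.9 kWh
Total energy = 64.61 + 294 + 5.67 + 13.9 = 378.2 kWh
Cost = 378.2 kWh × €0.187 = €70.72

€70.72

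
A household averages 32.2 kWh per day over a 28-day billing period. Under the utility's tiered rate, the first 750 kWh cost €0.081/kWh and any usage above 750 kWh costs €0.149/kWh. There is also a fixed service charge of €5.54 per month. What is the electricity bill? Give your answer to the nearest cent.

Usage = 32.2 kWh/day × 28 days = 901.6 kWh
First 750 kWh × €0.081 = €60.75
Remaining 151.6 kWh × €0.149 = €22.59
Energy charge = €83.34; + service €5.54 = €88.88

€88.88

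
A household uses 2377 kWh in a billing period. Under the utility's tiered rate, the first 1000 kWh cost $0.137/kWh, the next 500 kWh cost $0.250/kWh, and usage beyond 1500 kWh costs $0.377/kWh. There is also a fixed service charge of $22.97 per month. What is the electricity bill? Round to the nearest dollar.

First 1000 kWh × $0.137 = $137.00
Next 500 kWh × $0.250 = $125.00
Remaining 877 kWh × $0.377 = $330.63
Energy charge = $592.63; + service $22.97 = $615.60 ≈ $616

$616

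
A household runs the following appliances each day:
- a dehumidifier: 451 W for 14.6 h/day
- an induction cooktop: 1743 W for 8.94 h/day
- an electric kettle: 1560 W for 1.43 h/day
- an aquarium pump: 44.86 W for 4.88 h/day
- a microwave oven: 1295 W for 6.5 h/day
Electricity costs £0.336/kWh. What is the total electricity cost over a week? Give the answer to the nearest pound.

dehumidifier: 451 W × 14.6 h × 7 d = 46,092 Wh = 46.09 kWh
induction cooktop: 1743 W × 8.94 h × 7 d = 109,077 Wh = 109.1 kWh
electric kettle: 1560 W × 1.43 h × 7 d = 15,616 Wh = 15.62 kWh
aquarium pump: 44.86 W × 4.88 h × 7 d = 1,532 Wh = 1.532 kWh
microwave oven: 1295 W × 6.5 h × 7 d = 58,922 Wh = 58.92 kWh
Total energy = 46.09 + 109.1 + 15.62 + 1.532 + 58.92 = 231.2 kWh
Cost = 231.2 kWh × £0.336 = £77.70 ≈ £78

£78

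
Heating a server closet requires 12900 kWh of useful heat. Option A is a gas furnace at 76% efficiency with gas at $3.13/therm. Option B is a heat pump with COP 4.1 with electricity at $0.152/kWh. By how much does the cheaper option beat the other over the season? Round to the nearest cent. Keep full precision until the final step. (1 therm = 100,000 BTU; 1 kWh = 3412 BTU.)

$1334.47

Heat load = 12900 kWh × 3412 = 44,014,800 BTU
Gas: input = 44,014,800 / 0.76 = 57,914,211 BTU = 579.1 therm → 579.1 × $3.13 = $1,812.71
Heat pump: 44,014,800 BTU / 3412 = 12,900 kWh heat; / 4.1 = 3,146 kWh in → × $0.152 = $478.24
Difference = |$1,812.71 − $478.24| = $1,334.47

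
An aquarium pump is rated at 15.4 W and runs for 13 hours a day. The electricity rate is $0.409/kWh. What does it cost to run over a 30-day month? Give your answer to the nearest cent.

Energy = 15.4 W × 13 h/day × 30 days = 6,006 Wh = 6.006 kWh
Cost = 6.006 kWh × $0.409/kWh = $2.46

$2.46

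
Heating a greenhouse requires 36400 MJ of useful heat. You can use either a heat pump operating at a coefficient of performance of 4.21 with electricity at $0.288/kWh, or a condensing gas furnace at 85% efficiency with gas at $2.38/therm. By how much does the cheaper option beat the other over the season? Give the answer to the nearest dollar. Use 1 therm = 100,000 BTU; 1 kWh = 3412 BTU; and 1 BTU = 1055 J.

$274

Heat load = 36400 MJ = 36,400,000,000 J / 1055 = 34,502,370 BTU
Gas: input = 34,502,370 / 0.85 = 40,591,023 BTU = 405.9 therm → 405.9 × $2.38 = $966.07
Heat pump: 34,502,370 BTU / 3412 = 10,110 kWh heat; / 4.21 = 2,402 kWh in → × $0.288 = $691.75
Difference = |$966.07 − $691.75| = $274.31 ≈ $274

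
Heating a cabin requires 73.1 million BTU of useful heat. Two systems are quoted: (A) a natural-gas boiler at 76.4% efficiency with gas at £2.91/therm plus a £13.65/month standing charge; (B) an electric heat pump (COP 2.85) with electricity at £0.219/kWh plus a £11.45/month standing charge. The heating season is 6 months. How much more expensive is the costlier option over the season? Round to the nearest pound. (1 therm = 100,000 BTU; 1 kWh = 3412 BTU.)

Heat load = 73.1 × 10⁶ BTU = 73,100,000 BTU
Gas: input = 73,100,000 / 0.764 = 95,680,628 BTU = 956.8 therm → 956.8 × £2.91 = £2,784.31; + 6 × £13.65 standing = £2,866.21
Heat pump: 73,100,000 BTU / 3412 = 21,420 kWh heat; / 2.85 = 7,517 kWh in → × £0.219 = £1,646.29; + 6 × £11.45 standing = £1,714.99
Difference = |£2,866.21 − £1,714.99| = £1,151.21 ≈ £1151

£1151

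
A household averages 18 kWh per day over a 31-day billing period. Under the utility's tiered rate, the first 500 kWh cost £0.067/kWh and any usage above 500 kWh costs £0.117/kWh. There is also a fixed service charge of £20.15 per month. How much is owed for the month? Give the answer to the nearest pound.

£60

Usage = 18 kWh/day × 31 days = 558 kWh
First 500 kWh × £0.067 = £33.50
Remaining 58 kWh × £0.117 = £6.79
Energy charge = £40.29; + service £20.15 = £60.44 ≈ £60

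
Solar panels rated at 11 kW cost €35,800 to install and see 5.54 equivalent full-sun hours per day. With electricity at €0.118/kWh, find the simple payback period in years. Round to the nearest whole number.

Daily generation = 11 kW × 5.54 h = 60.94 kWh
Annual generation = 60.94 × 365 = 22243 kWh
Annual savings = 22243 × €0.118 = €2,624.69
Payback = €35,800 / €2,624.69 = 13.6 years

14 years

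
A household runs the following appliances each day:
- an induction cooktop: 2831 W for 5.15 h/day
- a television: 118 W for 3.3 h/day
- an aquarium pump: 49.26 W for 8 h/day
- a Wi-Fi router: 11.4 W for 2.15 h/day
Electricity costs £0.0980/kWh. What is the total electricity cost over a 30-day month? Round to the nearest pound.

£45

induction cooktop: 2831 W × 5.15 h × 30 d = 437,390 Wh = 437.4 kWh
television: 118 W × 3.3 h × 30 d = 11,682 Wh = 11.68 kWh
aquarium pump: 49.26 W × 8 h × 30 d = 11,822 Wh = 11.82 kWh
Wi-Fi router: 11.4 W × 2.15 h × 30 d = 735 Wh = 0.7353 kWh
Total energy = 437.4 + 11.68 + 11.82 + 0.7353 = 461.6 kWh
Cost = 461.6 kWh × £0.0980 = £45.24 ≈ £45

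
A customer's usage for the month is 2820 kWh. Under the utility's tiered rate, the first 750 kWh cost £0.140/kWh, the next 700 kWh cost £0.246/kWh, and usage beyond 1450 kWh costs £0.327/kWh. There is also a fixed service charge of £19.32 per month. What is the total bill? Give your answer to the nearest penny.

£744.51

First 750 kWh × £0.140 = £105.00
Next 700 kWh × £0.246 = £172.20
Remaining 1370 kWh × £0.327 = £447.99
Energy charge = £725.19; + service £19.32 = £744.51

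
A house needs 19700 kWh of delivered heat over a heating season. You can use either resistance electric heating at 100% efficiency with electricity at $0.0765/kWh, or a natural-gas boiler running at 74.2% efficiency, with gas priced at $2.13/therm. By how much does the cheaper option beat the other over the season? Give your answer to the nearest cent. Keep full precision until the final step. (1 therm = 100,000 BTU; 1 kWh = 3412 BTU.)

Heat load = 19700 kWh × 3412 = 67,216,400 BTU
Gas: input = 67,216,400 / 0.742 = 90,588,140 BTU = 905.9 therm → 905.9 × $2.13 = $1,929.53
Electric: 67,216,400 BTU / 3412 = 19,700 kWh → × $0.0765 = $1,507.05
Difference = |$1,929.53 − $1,507.05| = $422.48

$422.48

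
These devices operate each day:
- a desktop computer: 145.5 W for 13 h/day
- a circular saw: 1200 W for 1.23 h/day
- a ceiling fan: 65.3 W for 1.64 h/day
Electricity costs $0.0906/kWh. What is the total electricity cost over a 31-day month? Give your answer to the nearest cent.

$9.76

desktop computer: 145.5 W × 13 h × 31 d = 58,636 Wh = 58.64 kWh
circular saw: 1200 W × 1.23 h × 31 d = 45,756 Wh = 45.76 kWh
ceiling fan: 65.3 W × 1.64 h × 31 d = 3,320 Wh = 3.32 kWh
Total energy = 58.64 + 45.76 + 3.32 = 107.7 kWh
Cost = 107.7 kWh × $0.0906 = $9.76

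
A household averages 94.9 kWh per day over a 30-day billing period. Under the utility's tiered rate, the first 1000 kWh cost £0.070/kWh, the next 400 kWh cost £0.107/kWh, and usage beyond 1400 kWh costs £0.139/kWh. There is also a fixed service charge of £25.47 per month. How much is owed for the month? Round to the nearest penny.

Usage = 94.9 kWh/day × 30 days = 2847 kWh
First 1000 kWh × £0.070 = £70.00
Next 400 kWh × £0.107 = £42.80
Remaining 1447 kWh × £0.139 = £201.13
Energy charge = £313.93; + service £25.47 = £339.40

£339.40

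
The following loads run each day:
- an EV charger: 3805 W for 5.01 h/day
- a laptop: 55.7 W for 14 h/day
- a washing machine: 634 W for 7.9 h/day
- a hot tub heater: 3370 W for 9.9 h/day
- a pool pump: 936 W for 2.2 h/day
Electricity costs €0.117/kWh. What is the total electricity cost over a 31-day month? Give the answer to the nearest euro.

EV charger: 3805 W × 5.01 h × 31 d = 590,955 Wh = 591 kWh
laptop: 55.7 W × 14 h × 31 d = 24,174 Wh = 24.17 kWh
washing machine: 634 W × 7.9 h × 31 d = 155,267 Wh = 155.3 kWh
hot tub heater: 3370 W × 9.9 h × 31 d = 1,034,253 Wh = 1,034 kWh
pool pump: 936 W × 2.2 h × 31 d = 63,835 Wh = 63.84 kWh
Total energy = 591 + 24.17 + 155.3 + 1,034 + 63.84 = 1,868 kWh
Cost = 1,868 kWh × €0.117 = €218.61 ≈ €219

€219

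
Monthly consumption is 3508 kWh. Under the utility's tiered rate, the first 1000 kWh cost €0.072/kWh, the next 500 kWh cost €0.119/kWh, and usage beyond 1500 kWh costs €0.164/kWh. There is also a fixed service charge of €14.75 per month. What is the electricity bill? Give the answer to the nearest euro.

€476

First 1000 kWh × €0.072 = €72.00
Next 500 kWh × €0.119 = €59.50
Remaining 2008 kWh × €0.164 = €329.31
Energy charge = €460.81; + service €14.75 = €475.56 ≈ €476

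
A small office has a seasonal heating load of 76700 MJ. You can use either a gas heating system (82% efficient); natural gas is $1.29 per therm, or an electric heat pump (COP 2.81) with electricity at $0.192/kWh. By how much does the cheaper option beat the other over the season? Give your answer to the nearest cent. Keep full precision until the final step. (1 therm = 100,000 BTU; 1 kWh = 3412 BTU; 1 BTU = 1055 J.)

Heat load = 76700 MJ = 76,700,000,000 J / 1055 = 72,701,422 BTU
Gas: input = 72,701,422 / 0.82 = 88,660,270 BTU = 886.6 therm → 886.6 × $1.29 = $1,143.72
Heat pump: 72,701,422 BTU / 3412 = 21,310 kWh heat; / 2.81 = 7,583 kWh in → × $0.192 = $1,455.89
Difference = |$1,143.72 − $1,455.89| = $312.17

$312.17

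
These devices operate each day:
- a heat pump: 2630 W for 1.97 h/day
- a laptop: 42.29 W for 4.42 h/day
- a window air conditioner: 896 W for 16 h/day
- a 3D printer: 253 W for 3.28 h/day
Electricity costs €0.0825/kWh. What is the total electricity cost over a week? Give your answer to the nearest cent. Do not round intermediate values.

heat pump: 2630 W × 1.97 h × 7 d = 36,268 Wh = 36.27 kWh
laptop: 42.29 W × 4.42 h × 7 d = 1,308 Wh = 1.308 kWh
window air conditioner: 896 W × 16 h × 7 d = 100,352 Wh = 100.4 kWh
3D printer: 253 W × 3.28 h × 7 d = 5,809 Wh = 5.809 kWh
Total energy = 36.27 + 1.308 + 100.4 + 5.809 = 143.7 kWh
Cost = 143.7 kWh × €0.0825 = €11.86

€11.86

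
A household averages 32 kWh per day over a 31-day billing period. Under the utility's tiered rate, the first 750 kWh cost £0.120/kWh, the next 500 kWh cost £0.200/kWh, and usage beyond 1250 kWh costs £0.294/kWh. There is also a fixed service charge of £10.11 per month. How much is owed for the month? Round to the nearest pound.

£149

Usage = 32 kWh/day × 31 days = 992 kWh
First 750 kWh × £0.120 = £90.00
Next 242 kWh × £0.200 = £48.40
Remaining tier: 0 kWh (not reached)
Energy charge = £138.40; + service £10.11 = £148.51 ≈ £149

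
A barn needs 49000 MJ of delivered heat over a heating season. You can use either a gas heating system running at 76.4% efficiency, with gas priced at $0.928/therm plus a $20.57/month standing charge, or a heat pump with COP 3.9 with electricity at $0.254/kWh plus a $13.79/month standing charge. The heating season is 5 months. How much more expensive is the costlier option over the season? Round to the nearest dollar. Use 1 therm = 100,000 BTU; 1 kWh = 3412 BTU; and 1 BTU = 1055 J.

$288

Heat load = 49000 MJ = 49,000,000,000 J / 1055 = 46,445,498 BTU
Gas: input = 46,445,498 / 0.764 = 60,792,536 BTU = 607.9 therm → 607.9 × $0.928 = $564.15; + 5 × $20.57 standing = $667.00
Heat pump: 46,445,498 BTU / 3412 = 13,610 kWh heat; / 3.9 = 3,490 kWh in → × $0.254 = $886.55; + 5 × $13.79 standing = $955.50
Difference = |$667.00 − $955.50| = $288.50 ≈ $288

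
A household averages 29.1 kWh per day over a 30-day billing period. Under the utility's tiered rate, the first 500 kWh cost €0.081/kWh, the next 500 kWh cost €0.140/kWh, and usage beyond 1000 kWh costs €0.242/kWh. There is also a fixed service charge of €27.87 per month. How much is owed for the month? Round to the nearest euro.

Usage = 29.1 kWh/day × 30 days = 873 kWh
First 500 kWh × €0.081 = €40.50
Next 373 kWh × €0.140 = €52.22
Remaining tier: 0 kWh (not reached)
Energy charge = €92.72; + service €27.87 = €120.59 ≈ €121

€121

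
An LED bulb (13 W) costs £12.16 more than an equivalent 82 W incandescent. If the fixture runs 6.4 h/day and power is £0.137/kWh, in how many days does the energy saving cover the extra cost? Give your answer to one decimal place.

Power saved = 82 − 13 = 69 W
Daily energy saved = 69 W × 6.4 h = 441.6 Wh = 0.4416 kWh
Daily savings = 0.4416 × £0.137 = £0.0605
Payback = £12.16 / £0.0605 per day = 201 days

201.0 days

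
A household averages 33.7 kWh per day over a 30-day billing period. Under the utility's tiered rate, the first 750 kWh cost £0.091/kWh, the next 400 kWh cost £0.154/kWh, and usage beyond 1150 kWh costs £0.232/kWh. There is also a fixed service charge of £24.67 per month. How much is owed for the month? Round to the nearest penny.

Usage = 33.7 kWh/day × 30 days = 1011 kWh
First 750 kWh × £0.091 = £68.25
Next 261 kWh × £0.154 = £40.19
Remaining tier: 0 kWh (not reached)
Energy charge = £108.44; + service £24.67 = £133.11

£133.11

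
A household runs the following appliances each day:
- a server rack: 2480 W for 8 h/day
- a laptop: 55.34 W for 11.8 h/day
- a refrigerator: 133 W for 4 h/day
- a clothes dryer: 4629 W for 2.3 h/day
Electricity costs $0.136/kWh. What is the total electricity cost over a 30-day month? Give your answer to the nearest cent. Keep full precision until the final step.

server rack: 2480 W × 8 h × 30 d = 595,200 Wh = 595.2 kWh
laptop: 55.34 W × 11.8 h × 30 d = 19,590 Wh = 19.59 kWh
refrigerator: 133 W × 4 h × 30 d = 15,960 Wh = 15.96 kWh
clothes dryer: 4629 W × 2.3 h × 30 d = 319,401 Wh = 319.4 kWh
Total energy = 595.2 + 19.59 + 15.96 + 319.4 = 950.2 kWh
Cost = 950.2 kWh × $0.136 = $129.22

$129.22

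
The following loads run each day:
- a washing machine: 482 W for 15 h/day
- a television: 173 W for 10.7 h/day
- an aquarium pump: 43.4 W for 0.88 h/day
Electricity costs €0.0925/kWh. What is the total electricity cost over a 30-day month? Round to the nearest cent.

washing machine: 482 W × 15 h × 30 d = 216,900 Wh = 216.9 kWh
television: 173 W × 10.7 h × 30 d = 55,533 Wh = 55.53 kWh
aquarium pump: 43.4 W × 0.88 h × 30 d = 1,146 Wh = 1.146 kWh
Total energy = 216.9 + 55.53 + 1.146 = 273.6 kWh
Cost = 273.6 kWh × €0.0925 = €25.31

€25.31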